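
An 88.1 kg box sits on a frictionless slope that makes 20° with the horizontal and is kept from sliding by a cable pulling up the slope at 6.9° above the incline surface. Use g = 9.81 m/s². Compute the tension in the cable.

T ≈ 298 N

Take axes along and perpendicular to the incline. Weight components: W sin 20° = 295.6 N down-slope, W cos 20° = 812.1 N into the surface.
Along incline: T cos 6.9° = W sin 20° → T = 297.8 N.
Perpendicular: N = W cos 20° − T sin 6.9° = 776.4 N.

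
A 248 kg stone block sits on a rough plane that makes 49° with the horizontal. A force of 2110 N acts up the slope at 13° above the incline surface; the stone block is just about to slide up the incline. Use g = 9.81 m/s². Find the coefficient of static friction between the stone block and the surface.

On the verge of sliding up the incline, friction is at its maximum μN and acts down the slope.
Perpendicular to incline: N = W cos 49° − P sin 13° = 1596 − 474.6 = 1121 N.
Along incline: P cos 13° − μN = W sin 49° → μ = −(W sin 49° − P cos 13°) / N = 0.196.

μ ≈ 0.196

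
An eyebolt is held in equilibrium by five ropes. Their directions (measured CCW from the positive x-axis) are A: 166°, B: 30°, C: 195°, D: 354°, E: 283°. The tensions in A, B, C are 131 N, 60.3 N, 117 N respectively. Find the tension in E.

T_E ≈ 12.4 N

Resolve: ΣF_x = 131 cos 166° + 60.3 cos 30° + 117 cos 195° + T_D cos 354° + T_E cos 283° = 0.
        ΣF_y = 131 sin 166° + 60.3 sin 30° + 117 sin 195° + T_D sin 354° + T_E sin 283° = 0.
The known terms sum to (-187.9, 31.56) N, so 0.9945 T_D + 0.2250 T_E = 187.9 and -0.1045 T_D − 0.9744 T_E = -31.56.
Solving simultaneously: T_D = 186.1 N, T_E = 12.42 N.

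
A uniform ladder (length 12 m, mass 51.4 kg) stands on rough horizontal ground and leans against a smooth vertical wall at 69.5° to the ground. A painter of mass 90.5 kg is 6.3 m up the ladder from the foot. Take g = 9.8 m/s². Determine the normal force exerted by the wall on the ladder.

Torques about the foot: N_wall · 12 sin 69.5° = 51.4×9.8×6 cos 69.5° + 90.5×9.8×6.3 cos 69.5° → N_wall = 268.26 N.

N_wall ≈ 268 N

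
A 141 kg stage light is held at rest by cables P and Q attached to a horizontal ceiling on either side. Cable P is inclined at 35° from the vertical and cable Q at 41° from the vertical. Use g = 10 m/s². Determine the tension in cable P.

T_P ≈ 953 N

Angles from the horizontal: cable P is 90° − 35° = 55°, cable Q is 90° − 41° = 49°.
Weight W = 141 × 10 = 1410 N acts straight down.
Horizontal: T_P cos 55° = T_Q cos 49°  →  T_Q = 0.8743 T_P.
Vertical: T_P sin 55° + T_Q sin 49° = 1410.
Substituting the horizontal relation into the vertical equation gives 1.479 T_P = 1410, so T_P = 953.4 N.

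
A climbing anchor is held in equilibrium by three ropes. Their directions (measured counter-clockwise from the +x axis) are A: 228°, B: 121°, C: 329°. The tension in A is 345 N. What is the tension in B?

Resolve: ΣF_x = 345 cos 228° + T_B cos 121° + T_C cos 329° = 0.
        ΣF_y = 345 sin 228° + T_B sin 121° + T_C sin 329° = 0.
The known terms sum to (-230.9, -256.4) N, so -0.5150 T_B + 0.8572 T_C = 230.9 and 0.8572 T_B − 0.5150 T_C = 256.4.
Solving simultaneously: T_B = 721.4 N, T_C = 702.8 N.

T_B ≈ 721 N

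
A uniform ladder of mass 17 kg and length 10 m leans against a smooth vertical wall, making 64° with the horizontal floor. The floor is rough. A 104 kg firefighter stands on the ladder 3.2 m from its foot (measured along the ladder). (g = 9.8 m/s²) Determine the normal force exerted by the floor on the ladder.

ΣF_y = 0: N_floor = 17×9.8 + 104×9.8 = 1185.8 N.

N_floor ≈ 1190 N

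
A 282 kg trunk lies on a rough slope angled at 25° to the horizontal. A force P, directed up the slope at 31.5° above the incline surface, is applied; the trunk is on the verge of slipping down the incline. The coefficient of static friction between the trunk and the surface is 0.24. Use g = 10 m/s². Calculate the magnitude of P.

P ≈ 795 N

On the verge of sliding down the incline, friction equals μN and acts up the slope.
Perpendicular: N + P sin 31.5° = W cos 25° = 2556 N.
Along incline: P cos 31.5° + μN = W sin 25° with W sin 25° = 1192 N.
Solving the pair for P and N: P = 795.3 N, N = 2140 N (and f = μN = 513.7 N).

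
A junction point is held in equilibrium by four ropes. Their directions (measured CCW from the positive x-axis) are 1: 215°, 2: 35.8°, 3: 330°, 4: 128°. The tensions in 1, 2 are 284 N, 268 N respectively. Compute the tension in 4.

T_4 ≈ 34.6 N

Resolve: ΣF_x = 284 cos 215° + 268 cos 35.8° + T_3 cos 330° + T_4 cos 128° = 0.
        ΣF_y = 284 sin 215° + 268 sin 35.8° + T_3 sin 330° + T_4 sin 128° = 0.
The known terms sum to (-15.27, -6.127) N, so 0.8660 T_3 − 0.6157 T_4 = 15.27 and -0.5000 T_3 + 0.7880 T_4 = 6.127.
Solving simultaneously: T_3 = 42.20 N, T_4 = 34.55 N.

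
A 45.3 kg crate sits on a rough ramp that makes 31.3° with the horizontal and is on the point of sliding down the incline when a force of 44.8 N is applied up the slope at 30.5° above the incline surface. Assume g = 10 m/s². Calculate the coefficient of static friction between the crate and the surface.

μ ≈ 0.540

On the verge of sliding down the incline, friction is at its maximum μN and acts up the slope.
Perpendicular to incline: N = W cos 31.3° − P sin 30.5° = 387.1 − 22.74 = 364.3 N.
Along incline: P cos 30.5° + μN = W sin 31.3° → μ = (W sin 31.3° − P cos 30.5°) / N = 0.54.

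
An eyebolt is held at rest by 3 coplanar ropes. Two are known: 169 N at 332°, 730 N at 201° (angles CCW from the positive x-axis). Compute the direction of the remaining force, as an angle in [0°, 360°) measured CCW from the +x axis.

Sum the known components: ΣF_x = -532.3 N, ΣF_y = -340.9 N.
For equilibrium the remaining force must supply (−ΣF_x, −ΣF_y) = (532.3, 340.9) N.
Magnitude = √((532.3)² + (340.9)²) = 632.1 N; direction = atan2(340.9, 532.3) = 32.6°.

θ ≈ 32.6°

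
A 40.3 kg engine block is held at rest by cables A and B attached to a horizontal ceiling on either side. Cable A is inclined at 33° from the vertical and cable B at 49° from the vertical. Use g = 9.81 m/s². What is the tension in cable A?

T_A ≈ 301 N

Angles from the horizontal: cable A is 90° − 33° = 57°, cable B is 90° − 49° = 41°.
Weight W = 40.3 × 9.81 = 395.3 N acts straight down.
Horizontal: T_A cos 57° = T_B cos 41°  →  T_B = 0.7217 T_A.
Vertical: T_A sin 57° + T_B sin 41° = 395.3.
Substituting the horizontal relation into the vertical equation gives 1.312 T_A = 395.3, so T_A = 301.3 N.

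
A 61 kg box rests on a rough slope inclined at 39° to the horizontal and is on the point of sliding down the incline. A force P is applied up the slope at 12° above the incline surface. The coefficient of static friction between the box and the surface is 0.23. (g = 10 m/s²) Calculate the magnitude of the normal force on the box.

On the verge of sliding down the incline, friction equals μN and acts up the slope.
Perpendicular: N + P sin 12° = W cos 39° = 474.1 N.
Along incline: P cos 12° + μN = W sin 39° with W sin 39° = 383.9 N.
Solving the pair for P and N: P = 295.4 N, N = 412.6 N (and f = μN = 94.91 N).

N ≈ 413 N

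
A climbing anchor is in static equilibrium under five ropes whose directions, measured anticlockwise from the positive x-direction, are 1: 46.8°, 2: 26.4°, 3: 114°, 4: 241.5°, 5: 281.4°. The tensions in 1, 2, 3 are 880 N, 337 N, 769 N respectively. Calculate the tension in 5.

T_5 ≈ 301 N

Resolve: ΣF_x = 880 cos 46.8° + 337 cos 26.4° + 769 cos 114° + T_4 cos 241.5° + T_5 cos 281.4° = 0.
        ΣF_y = 880 sin 46.8° + 337 sin 26.4° + 769 sin 114° + T_4 sin 241.5° + T_5 sin 281.4° = 0.
The known terms sum to (591.5, 1494) N, so -0.4772 T_4 + 0.1977 T_5 = -591.5 and -0.8788 T_4 − 0.9803 T_5 = -1494.
Solving simultaneously: T_4 = 1364 N, T_5 = 300.9 N.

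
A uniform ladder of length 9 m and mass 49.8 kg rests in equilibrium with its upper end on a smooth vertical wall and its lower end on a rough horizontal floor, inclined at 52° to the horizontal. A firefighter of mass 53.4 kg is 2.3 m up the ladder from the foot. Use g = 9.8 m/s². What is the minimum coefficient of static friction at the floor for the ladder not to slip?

μ_min ≈ 0.292

ΣF_y = 0: N_floor = 49.8×9.8 + 53.4×9.8 = 1011.4 N.
Torques about the foot: N_wall · 9 sin 52° = 49.8×9.8×4.5 cos 52° + 53.4×9.8×2.3 cos 52° → N_wall = 295.14 N.
ΣF_x = 0: f_floor = N_wall = 295.14 N.
μ_min = f_floor / N_floor = 295.14 / 1011.4 = 0.2918.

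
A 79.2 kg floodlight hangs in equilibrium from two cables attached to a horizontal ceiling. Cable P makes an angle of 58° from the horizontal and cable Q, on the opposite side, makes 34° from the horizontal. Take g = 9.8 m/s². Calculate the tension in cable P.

Weight W = 79.2 × 9.8 = 776.2 N acts straight down.
Horizontal: T_P cos 58° = T_Q cos 34°  →  T_Q = 0.6392 T_P.
Vertical: T_P sin 58° + T_Q sin 34° = 776.2.
Substituting the horizontal relation into the vertical equation gives 1.205 T_P = 776.2, so T_P = 643.9 N.

T_P ≈ 644 N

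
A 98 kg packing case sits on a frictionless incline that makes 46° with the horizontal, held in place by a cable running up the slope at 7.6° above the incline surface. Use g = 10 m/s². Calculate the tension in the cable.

Take axes along and perpendicular to the incline. Weight components: W sin 46° = 705 N down-slope, W cos 46° = 680.8 N into the surface.
Along incline: T cos 7.6° = W sin 46° → T = 711.2 N.
Perpendicular: N = W cos 46° − T sin 7.6° = 586.7 N.

T ≈ 711 N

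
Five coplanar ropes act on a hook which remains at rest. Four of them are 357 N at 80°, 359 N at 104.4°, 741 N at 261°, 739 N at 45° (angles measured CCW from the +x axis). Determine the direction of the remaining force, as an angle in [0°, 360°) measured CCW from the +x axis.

θ ≈ 232°

Sum the known components: ΣF_x = 379.3 N, ΣF_y = 490 N.
For equilibrium the remaining force must supply (−ΣF_x, −ΣF_y) = (-379.3, -490) N.
Magnitude = √((-379.3)² + (-490)²) = 619.7 N; direction = atan2(-490, -379.3) = 232.3°.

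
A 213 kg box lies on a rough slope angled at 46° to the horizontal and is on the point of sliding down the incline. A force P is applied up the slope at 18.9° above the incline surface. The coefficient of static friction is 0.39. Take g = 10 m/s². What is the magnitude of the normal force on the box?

On the verge of sliding down the incline, friction equals μN and acts up the slope.
Perpendicular: N + P sin 18.9° = W cos 46° = 1480 N.
Along incline: P cos 18.9° + μN = W sin 46° with W sin 46° = 1532 N.
Solving the pair for P and N: P = 1165 N, N = 1102 N (and f = μN = 429.9 N).

N ≈ 1100 N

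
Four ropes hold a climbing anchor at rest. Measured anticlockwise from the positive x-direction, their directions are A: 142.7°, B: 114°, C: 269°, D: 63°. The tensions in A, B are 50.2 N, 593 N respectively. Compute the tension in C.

T_C ≈ 1160 N

Resolve: ΣF_x = 50.2 cos 142.7° + 593 cos 114° + T_C cos 269° + T_D cos 63° = 0.
        ΣF_y = 50.2 sin 142.7° + 593 sin 114° + T_C sin 269° + T_D sin 63° = 0.
The known terms sum to (-281.1, 572.2) N, so -0.0175 T_C + 0.4540 T_D = 281.1 and -0.9998 T_C + 0.8910 T_D = -572.2.
Solving simultaneously: T_C = 1164 N, T_D = 664 N.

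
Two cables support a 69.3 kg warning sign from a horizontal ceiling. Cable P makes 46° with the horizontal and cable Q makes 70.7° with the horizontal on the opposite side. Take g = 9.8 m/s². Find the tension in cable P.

Weight W = 69.3 × 9.8 = 679.1 N acts straight down.
Horizontal: T_P cos 46° = T_Q cos 70.7°  →  T_Q = 2.102 T_P.
Vertical: T_P sin 46° + T_Q sin 70.7° = 679.1.
Substituting the horizontal relation into the vertical equation gives 2.703 T_P = 679.1, so T_P = 251.3 N.

T_P ≈ 251 N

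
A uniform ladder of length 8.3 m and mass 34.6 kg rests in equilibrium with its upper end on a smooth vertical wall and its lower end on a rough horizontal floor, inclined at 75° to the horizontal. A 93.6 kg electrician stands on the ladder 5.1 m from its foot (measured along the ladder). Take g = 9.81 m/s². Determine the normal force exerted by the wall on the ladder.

N_wall ≈ 197 N

Torques about the foot: N_wall · 8.3 sin 75° = 34.6×9.81×4.15 cos 75° + 93.6×9.81×5.1 cos 75° → N_wall = 196.65 N.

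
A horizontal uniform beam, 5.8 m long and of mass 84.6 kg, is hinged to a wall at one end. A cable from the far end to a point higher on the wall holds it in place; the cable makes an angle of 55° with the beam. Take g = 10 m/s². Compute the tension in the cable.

Take torques about the hinge: T sin 55° · 5.8 = 84.6×10×2.9 = 2453.4 N·m.
So T = 2453.4 / (0.8192 × 5.8) = 516.39 N.

T ≈ 516 N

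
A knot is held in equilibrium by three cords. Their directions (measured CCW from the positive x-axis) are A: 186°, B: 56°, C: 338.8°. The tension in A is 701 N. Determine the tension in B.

Resolve: ΣF_x = 701 cos 186° + T_B cos 56° + T_C cos 338.8° = 0.
        ΣF_y = 701 sin 186° + T_B sin 56° + T_C sin 338.8° = 0.
The known terms sum to (-697.2, -73.27) N, so 0.5592 T_B + 0.9323 T_C = 697.2 and 0.8290 T_B − 0.3616 T_C = 73.27.
Solving simultaneously: T_B = 328.6 N, T_C = 550.7 N.

T_B ≈ 329 N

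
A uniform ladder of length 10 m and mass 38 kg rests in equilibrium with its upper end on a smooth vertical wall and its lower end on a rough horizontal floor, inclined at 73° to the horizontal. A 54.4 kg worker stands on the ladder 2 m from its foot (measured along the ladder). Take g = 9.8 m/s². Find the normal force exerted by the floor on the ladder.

N_floor ≈ 906 N

ΣF_y = 0: N_floor = 38×9.8 + 54.4×9.8 = 905.52 N.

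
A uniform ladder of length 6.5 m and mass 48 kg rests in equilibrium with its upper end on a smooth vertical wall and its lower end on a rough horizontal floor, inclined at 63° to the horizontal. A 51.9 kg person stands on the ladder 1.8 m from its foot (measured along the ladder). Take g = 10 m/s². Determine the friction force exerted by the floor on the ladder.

Torques about the foot: N_wall · 6.5 sin 63° = 48×10×3.25 cos 63° + 51.9×10×1.8 cos 63° → N_wall = 195.52 N.
ΣF_x = 0: f_floor = N_wall = 195.52 N.

f ≈ 196 N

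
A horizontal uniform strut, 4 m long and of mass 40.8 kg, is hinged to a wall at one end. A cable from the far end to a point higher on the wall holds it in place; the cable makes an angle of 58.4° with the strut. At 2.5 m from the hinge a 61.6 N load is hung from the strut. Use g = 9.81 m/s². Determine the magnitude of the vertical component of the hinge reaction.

Take torques about the hinge: T sin 58.4° · 4 = 40.8×9.81×2 + 61.6×2.5 = 954.5 N·m.
So T = 954.5 / (0.8517 × 4) = 280.16 N.
ΣF_y = 0: H_y = (40.8×9.81 + 61.6) − T sin 58.4° = 461.85 − 238.62 = 223.22 N.

|H_y| ≈ 223 N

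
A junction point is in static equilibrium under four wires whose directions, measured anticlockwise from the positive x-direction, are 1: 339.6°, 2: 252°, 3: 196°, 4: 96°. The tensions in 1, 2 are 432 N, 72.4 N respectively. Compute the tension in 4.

Resolve: ΣF_x = 432 cos 339.6° + 72.4 cos 252° + T_3 cos 196° + T_4 cos 96° = 0.
        ΣF_y = 432 sin 339.6° + 72.4 sin 252° + T_3 sin 196° + T_4 sin 96° = 0.
The known terms sum to (382.5, -219.4) N, so -0.9613 T_3 − 0.1045 T_4 = -382.5 and -0.2756 T_3 + 0.9945 T_4 = 219.4.
Solving simultaneously: T_3 = 363 N, T_4 = 321.3 N.

T_4 ≈ 321 N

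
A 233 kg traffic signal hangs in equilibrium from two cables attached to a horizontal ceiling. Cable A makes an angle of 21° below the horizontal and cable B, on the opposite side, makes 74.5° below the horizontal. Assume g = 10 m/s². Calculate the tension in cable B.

T_B ≈ 2190 N

Weight W = 233 × 10 = 2330 N acts straight down.
Horizontal: T_A cos 21° = T_B cos 74.5°  →  T_A = 0.2863 T_B.
Vertical: T_A sin 21° + T_B sin 74.5° = 2330.
Substituting the horizontal relation into the vertical equation gives 1.066 T_B = 2330, so T_B = 2185 N.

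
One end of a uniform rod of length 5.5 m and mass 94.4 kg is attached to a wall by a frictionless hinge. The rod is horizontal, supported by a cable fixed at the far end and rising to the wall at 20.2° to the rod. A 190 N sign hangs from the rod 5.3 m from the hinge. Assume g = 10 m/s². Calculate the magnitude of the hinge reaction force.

Take torques about the hinge: T sin 20.2° · 5.5 = 94.4×10×2.75 + 190×5.3 = 3603 N·m.
So T = 3603 / (0.3453 × 5.5) = 1897.2 N.
ΣF_x = 0: H_x = T cos 20.2° = 1780.5 N.
ΣF_y = 0: H_y = (94.4×10 + 190) − T sin 20.2° = 1134 − 655.09 = 478.91 N.
|H| = √(H_x² + H_y²) = √((1780.5)² + (478.91)²) = 1843.8 N.

|H| ≈ 1840 N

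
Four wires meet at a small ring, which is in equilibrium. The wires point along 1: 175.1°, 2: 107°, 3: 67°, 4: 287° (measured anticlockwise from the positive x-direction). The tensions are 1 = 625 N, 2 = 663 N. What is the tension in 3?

Resolve: ΣF_x = 625 cos 175.1° + 663 cos 107° + T_3 cos 67° + T_4 cos 287° = 0.
        ΣF_y = 625 sin 175.1° + 663 sin 107° + T_3 sin 67° + T_4 sin 287° = 0.
The known terms sum to (-816.6, 687.4) N, so 0.3907 T_3 + 0.2924 T_4 = 816.6 and 0.9205 T_3 − 0.9563 T_4 = -687.4.
Solving simultaneously: T_3 = 902.2 N, T_4 = 1587 N.

T_3 ≈ 902 N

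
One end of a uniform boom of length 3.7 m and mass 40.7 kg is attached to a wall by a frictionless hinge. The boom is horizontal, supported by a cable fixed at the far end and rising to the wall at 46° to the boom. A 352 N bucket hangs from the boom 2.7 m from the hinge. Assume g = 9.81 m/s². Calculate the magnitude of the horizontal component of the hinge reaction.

H_x ≈ 441 N

Take torques about the hinge: T sin 46° · 3.7 = 40.7×9.81×1.85 + 352×2.7 = 1689 N·m.
So T = 1689 / (0.7193 × 3.7) = 634.61 N.
ΣF_x = 0: H_x = T cos 46° = 440.84 N.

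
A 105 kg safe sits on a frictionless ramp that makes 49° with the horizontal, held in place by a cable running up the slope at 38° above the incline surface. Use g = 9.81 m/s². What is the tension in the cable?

Take axes along and perpendicular to the incline. Weight components: W sin 49° = 777.4 N down-slope, W cos 49° = 675.8 N into the surface.
Along incline: T cos 38° = W sin 49° → T = 986.5 N.
Perpendicular: N = W cos 49° − T sin 38° = 68.41 N.

T ≈ 987 N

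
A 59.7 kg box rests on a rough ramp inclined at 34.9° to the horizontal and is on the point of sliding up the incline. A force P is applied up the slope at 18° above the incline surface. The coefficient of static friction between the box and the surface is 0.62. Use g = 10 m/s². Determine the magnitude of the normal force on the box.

N ≈ 315 N

On the verge of sliding up the incline, friction equals μN and acts down the slope.
Perpendicular: N + P sin 18° = W cos 34.9° = 489.6 N.
Along incline: P cos 18° = W sin 34.9° + μN  with W sin 34.9° = 341.6 N.
Solving the pair for P and N: P = 564.6 N, N = 315.2 N (and f = μN = 195.4 N).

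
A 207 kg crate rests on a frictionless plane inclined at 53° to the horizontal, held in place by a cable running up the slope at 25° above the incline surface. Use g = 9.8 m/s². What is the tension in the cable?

Take axes along and perpendicular to the incline. Weight components: W sin 53° = 1620 N down-slope, W cos 53° = 1221 N into the surface.
Along incline: T cos 25° = W sin 53° → T = 1788 N.
Perpendicular: N = W cos 53° − T sin 25° = 465.4 N.

T ≈ 1790 N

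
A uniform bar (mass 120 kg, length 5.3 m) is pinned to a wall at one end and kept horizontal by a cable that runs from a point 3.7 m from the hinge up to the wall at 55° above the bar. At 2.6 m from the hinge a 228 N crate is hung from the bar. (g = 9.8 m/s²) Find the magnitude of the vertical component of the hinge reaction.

Take torques about the hinge: T sin 55° · 3.7 = 120×9.8×2.65 + 228×2.6 = 3709.2 N·m.
So T = 3709.2 / (0.8192 × 3.7) = 1223.8 N.
ΣF_y = 0: H_y = (120×9.8 + 228) − T sin 55° = 1404 − 1002.5 = 401.51 N.

|H_y| ≈ 402 N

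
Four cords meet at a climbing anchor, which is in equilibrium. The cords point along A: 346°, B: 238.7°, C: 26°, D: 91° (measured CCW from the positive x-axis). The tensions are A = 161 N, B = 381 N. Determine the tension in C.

T_C ≈ 53 N

Resolve: ΣF_x = 161 cos 346° + 381 cos 238.7° + T_C cos 26° + T_D cos 91° = 0.
        ΣF_y = 161 sin 346° + 381 sin 238.7° + T_C sin 26° + T_D sin 91° = 0.
The known terms sum to (-41.72, -364.5) N, so 0.8988 T_C − 0.0175 T_D = 41.72 and 0.4384 T_C + 0.9998 T_D = 364.5.
Solving simultaneously: T_C = 53.04 N, T_D = 341.3 N.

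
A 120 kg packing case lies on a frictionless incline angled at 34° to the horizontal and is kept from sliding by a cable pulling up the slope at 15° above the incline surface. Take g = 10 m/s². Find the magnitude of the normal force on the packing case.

N ≈ 815 N

Take axes along and perpendicular to the incline. Weight components: W sin 34° = 671 N down-slope, W cos 34° = 994.8 N into the surface.
Along incline: T cos 15° = W sin 34° → T = 694.7 N.
Perpendicular: N = W cos 34° − T sin 15° = 815 N.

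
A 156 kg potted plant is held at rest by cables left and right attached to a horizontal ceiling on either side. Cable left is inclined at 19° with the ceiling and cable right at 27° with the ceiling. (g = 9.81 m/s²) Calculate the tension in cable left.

Weight W = 156 × 9.81 = 1530 N acts straight down.
Horizontal: T_left cos 19° = T_right cos 27°  →  T_right = 1.061 T_left.
Vertical: T_left sin 19° + T_right sin 27° = 1530.
Substituting the horizontal relation into the vertical equation gives 0.8073 T_left = 1530, so T_left = 1896 N.

T_left ≈ 1900 N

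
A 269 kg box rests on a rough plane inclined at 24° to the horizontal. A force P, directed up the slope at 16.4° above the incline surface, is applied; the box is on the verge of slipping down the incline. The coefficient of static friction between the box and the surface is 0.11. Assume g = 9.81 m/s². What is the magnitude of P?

P ≈ 871 N

On the verge of sliding down the incline, friction equals μN and acts up the slope.
Perpendicular: N + P sin 16.4° = W cos 24° = 2411 N.
Along incline: P cos 16.4° + μN = W sin 24° with W sin 24° = 1073 N.
Solving the pair for P and N: P = 870.6 N, N = 2165 N (and f = μN = 238.1 N).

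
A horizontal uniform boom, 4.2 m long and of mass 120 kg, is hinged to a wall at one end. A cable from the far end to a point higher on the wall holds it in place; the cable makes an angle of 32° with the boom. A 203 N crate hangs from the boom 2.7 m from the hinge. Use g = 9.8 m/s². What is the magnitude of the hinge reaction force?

Take torques about the hinge: T sin 32° · 4.2 = 120×9.8×2.1 + 203×2.7 = 3017.7 N·m.
So T = 3017.7 / (0.5299 × 4.2) = 1355.9 N.
ΣF_x = 0: H_x = T cos 32° = 1149.8 N.
ΣF_y = 0: H_y = (120×9.8 + 203) − T sin 32° = 1379 − 718.5 = 660.5 N.
|H| = √(H_x² + H_y²) = √((1149.8)² + (660.5)²) = 1326 N.

|H| ≈ 1330 N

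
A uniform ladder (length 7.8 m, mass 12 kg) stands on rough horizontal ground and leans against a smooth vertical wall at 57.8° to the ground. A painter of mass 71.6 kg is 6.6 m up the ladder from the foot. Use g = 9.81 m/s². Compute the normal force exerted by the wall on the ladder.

Torques about the foot: N_wall · 7.8 sin 57.8° = 12×9.81×3.9 cos 57.8° + 71.6×9.81×6.6 cos 57.8° → N_wall = 411.34 N.

N_wall ≈ 411 N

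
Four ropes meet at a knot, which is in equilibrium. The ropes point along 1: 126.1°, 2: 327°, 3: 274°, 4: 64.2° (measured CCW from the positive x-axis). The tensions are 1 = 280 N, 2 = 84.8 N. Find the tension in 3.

T_3 ≈ 328 N

Resolve: ΣF_x = 280 cos 126.1° + 84.8 cos 327° + T_3 cos 274° + T_4 cos 64.2° = 0.
        ΣF_y = 280 sin 126.1° + 84.8 sin 327° + T_3 sin 274° + T_4 sin 64.2° = 0.
The known terms sum to (-93.86, 180.1) N, so 0.0698 T_3 + 0.4352 T_4 = 93.86 and -0.9976 T_3 + 0.9003 T_4 = -180.1.
Solving simultaneously: T_3 = 327.7 N, T_4 = 163.1 N.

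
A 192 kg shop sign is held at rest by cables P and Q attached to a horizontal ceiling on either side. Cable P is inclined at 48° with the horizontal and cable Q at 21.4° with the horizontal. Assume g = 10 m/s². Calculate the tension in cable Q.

T_Q ≈ 1370 N

Weight W = 192 × 10 = 1920 N acts straight down.
Horizontal: T_P cos 48° = T_Q cos 21.4°  →  T_P = 1.391 T_Q.
Vertical: T_P sin 48° + T_Q sin 21.4° = 1920.
Substituting the horizontal relation into the vertical equation gives 1.399 T_Q = 1920, so T_Q = 1372 N.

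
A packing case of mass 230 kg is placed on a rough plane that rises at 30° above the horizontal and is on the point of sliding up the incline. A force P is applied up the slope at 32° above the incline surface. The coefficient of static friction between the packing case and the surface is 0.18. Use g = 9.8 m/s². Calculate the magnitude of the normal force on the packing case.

N ≈ 1120 N

On the verge of sliding up the incline, friction equals μN and acts down the slope.
Perpendicular: N + P sin 32° = W cos 30° = 1952 N.
Along incline: P cos 32° = W sin 30° + μN  with W sin 30° = 1127 N.
Solving the pair for P and N: P = 1567 N, N = 1122 N (and f = μN = 201.9 N).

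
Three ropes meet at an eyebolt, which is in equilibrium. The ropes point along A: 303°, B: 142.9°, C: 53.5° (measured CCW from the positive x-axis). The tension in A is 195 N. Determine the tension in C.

Resolve: ΣF_x = 195 cos 303° + T_B cos 142.9° + T_C cos 53.5° = 0.
        ΣF_y = 195 sin 303° + T_B sin 142.9° + T_C sin 53.5° = 0.
The known terms sum to (106.2, -163.5) N, so -0.7976 T_B + 0.5948 T_C = -106.2 and 0.6032 T_B + 0.8039 T_C = 163.5.
Solving simultaneously: T_B = 182.7 N, T_C = 66.38 N.

T_C ≈ 66.4 N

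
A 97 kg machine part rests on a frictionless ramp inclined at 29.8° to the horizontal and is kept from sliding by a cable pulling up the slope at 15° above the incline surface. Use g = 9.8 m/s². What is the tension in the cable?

Take axes along and perpendicular to the incline. Weight components: W sin 29.8° = 472.4 N down-slope, W cos 29.8° = 824.9 N into the surface.
Along incline: T cos 15° = W sin 29.8° → T = 489.1 N.
Perpendicular: N = W cos 29.8° − T sin 15° = 698.3 N.

T ≈ 489 N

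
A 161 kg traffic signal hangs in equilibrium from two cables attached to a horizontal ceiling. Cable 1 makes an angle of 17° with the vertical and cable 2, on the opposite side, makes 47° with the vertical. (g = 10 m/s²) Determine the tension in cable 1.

T_1 ≈ 1310 N

Angles from the horizontal: cable 1 is 90° − 17° = 73°, cable 2 is 90° − 47° = 43°.
Weight W = 161 × 10 = 1610 N acts straight down.
Horizontal: T_1 cos 73° = T_2 cos 43°  →  T_2 = 0.3998 T_1.
Vertical: T_1 sin 73° + T_2 sin 43° = 1610.
Substituting the horizontal relation into the vertical equation gives 1.229 T_1 = 1610, so T_1 = 1310 N.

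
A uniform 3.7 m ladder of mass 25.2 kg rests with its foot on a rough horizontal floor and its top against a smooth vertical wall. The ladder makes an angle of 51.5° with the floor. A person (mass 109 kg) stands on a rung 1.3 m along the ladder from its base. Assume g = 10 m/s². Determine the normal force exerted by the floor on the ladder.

ΣF_y = 0: N_floor = 25.2×10 + 109×10 = 1342 N.

N_floor ≈ 1340 N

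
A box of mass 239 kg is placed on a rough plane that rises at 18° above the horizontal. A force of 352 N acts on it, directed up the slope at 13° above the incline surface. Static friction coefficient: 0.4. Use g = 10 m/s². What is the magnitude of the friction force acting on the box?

f ≈ 396 N

Axes along / perpendicular to the incline. W sin 18° = 738.6 N down-slope; W cos 18° = 2273 N into the surface.
Perpendicular: N = W cos 18° − P sin 13° = 2273 − 79.18 = 2194 N.
Along incline: P cos 13° + f = W sin 18° (friction acts up-slope) → f = 738.6 − 343 = 395.6 N.
|f| = 395.6 N ≤ μN = 877.5 N, so the box is indeed static.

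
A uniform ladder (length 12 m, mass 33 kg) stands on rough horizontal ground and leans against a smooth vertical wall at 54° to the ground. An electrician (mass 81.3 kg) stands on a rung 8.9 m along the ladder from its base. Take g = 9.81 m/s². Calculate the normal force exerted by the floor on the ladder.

ΣF_y = 0: N_floor = 33×9.81 + 81.3×9.81 = 1121.3 N.

N_floor ≈ 1120 N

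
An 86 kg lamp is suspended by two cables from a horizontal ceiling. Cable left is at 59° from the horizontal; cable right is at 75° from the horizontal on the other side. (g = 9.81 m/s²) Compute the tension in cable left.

Weight W = 86 × 9.81 = 843.7 N acts straight down.
Horizontal: T_left cos 59° = T_right cos 75°  →  T_right = 1.99 T_left.
Vertical: T_left sin 59° + T_right sin 75° = 843.7.
Substituting the horizontal relation into the vertical equation gives 2.779 T_left = 843.7, so T_left = 303.5 N.

T_left ≈ 304 N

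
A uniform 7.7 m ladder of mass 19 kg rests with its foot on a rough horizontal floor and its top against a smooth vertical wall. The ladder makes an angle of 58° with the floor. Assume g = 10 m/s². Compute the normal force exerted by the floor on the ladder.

ΣF_y = 0: N_floor = 19×10 = 190 N.

N_floor ≈ 190 N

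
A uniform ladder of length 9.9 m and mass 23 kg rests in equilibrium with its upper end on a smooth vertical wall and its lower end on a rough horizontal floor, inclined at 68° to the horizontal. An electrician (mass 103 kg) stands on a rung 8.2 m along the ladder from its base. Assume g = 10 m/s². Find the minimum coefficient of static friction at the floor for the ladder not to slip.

μ_min ≈ 0.310

ΣF_y = 0: N_floor = 23×10 + 103×10 = 1260 N.
Torques about the foot: N_wall · 9.9 sin 68° = 23×10×4.95 cos 68° + 103×10×8.2 cos 68° → N_wall = 391.15 N.
ΣF_x = 0: f_floor = N_wall = 391.15 N.
μ_min = f_floor / N_floor = 391.15 / 1260 = 0.3104.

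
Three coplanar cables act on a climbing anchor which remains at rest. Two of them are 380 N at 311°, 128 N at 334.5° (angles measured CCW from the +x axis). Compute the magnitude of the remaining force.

Sum the known components: ΣF_x = 364.8 N, ΣF_y = -341.9 N.
For equilibrium the remaining force must supply (−ΣF_x, −ΣF_y) = (-364.8, 341.9) N.
Magnitude = √((-364.8)² + (341.9)²) = 500 N; direction = atan2(341.9, -364.8) = 136.9°.

F ≈ 500 N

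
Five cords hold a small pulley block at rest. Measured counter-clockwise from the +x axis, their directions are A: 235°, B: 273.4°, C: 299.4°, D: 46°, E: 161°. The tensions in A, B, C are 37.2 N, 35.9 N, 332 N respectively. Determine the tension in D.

Resolve: ΣF_x = 37.2 cos 235° + 35.9 cos 273.4° + 332 cos 299.4° + T_D cos 46° + T_E cos 161° = 0.
        ΣF_y = 37.2 sin 235° + 35.9 sin 273.4° + 332 sin 299.4° + T_D sin 46° + T_E sin 161° = 0.
The known terms sum to (143.8, -355.6) N, so 0.6947 T_D − 0.9455 T_E = -143.8 and 0.7193 T_D + 0.3256 T_E = 355.6.
Solving simultaneously: T_D = 319.3 N, T_E = 386.6 N.

T_D ≈ 319 N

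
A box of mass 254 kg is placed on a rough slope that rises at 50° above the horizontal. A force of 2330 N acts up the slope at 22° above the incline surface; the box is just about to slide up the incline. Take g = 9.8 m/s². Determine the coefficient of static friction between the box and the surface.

μ ≈ 0.349

On the verge of sliding up the incline, friction is at its maximum μN and acts down the slope.
Perpendicular to incline: N = W cos 50° − P sin 22° = 1600 − 872.8 = 727.2 N.
Along incline: P cos 22° − μN = W sin 50° → μ = −(W sin 50° − P cos 22°) / N = 0.3486.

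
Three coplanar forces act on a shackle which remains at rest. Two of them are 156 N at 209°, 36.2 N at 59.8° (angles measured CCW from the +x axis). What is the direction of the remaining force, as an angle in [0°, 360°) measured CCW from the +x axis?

Sum the known components: ΣF_x = -118.2 N, ΣF_y = -44.34 N.
For equilibrium the remaining force must supply (−ΣF_x, −ΣF_y) = (118.2, 44.34) N.
Magnitude = √((118.2)² + (44.34)²) = 126.3 N; direction = atan2(44.34, 118.2) = 20.6°.

θ ≈ 20.6°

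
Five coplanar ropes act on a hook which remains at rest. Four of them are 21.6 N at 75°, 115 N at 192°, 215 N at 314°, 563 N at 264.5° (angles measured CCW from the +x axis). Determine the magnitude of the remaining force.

F ≈ 718 N

Sum the known components: ΣF_x = -11.51 N, ΣF_y = -718.1 N.
For equilibrium the remaining force must supply (−ΣF_x, −ΣF_y) = (11.51, 718.1) N.
Magnitude = √((11.51)² + (718.1)²) = 718.2 N; direction = atan2(718.1, 11.51) = 89.1°.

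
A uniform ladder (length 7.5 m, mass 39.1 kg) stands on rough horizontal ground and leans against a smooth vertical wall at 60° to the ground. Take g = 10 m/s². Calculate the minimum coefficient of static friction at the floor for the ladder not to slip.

ΣF_y = 0: N_floor = 39.1×10 = 391 N.
Torques about the foot: N_wall · 7.5 sin 60° = 39.1×10×3.75 cos 60° → N_wall = 112.87 N.
ΣF_x = 0: f_floor = N_wall = 112.87 N.
μ_min = f_floor / N_floor = 112.87 / 391 = 0.2887.

μ_min ≈ 0.289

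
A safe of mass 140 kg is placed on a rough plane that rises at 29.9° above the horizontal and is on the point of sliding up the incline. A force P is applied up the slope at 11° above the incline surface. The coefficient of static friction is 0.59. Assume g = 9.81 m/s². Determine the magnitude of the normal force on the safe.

N ≈ 949 N

On the verge of sliding up the incline, friction equals μN and acts down the slope.
Perpendicular: N + P sin 11° = W cos 29.9° = 1191 N.
Along incline: P cos 11° = W sin 29.9° + μN  with W sin 29.9° = 684.6 N.
Solving the pair for P and N: P = 1268 N, N = 948.7 N (and f = μN = 559.7 N).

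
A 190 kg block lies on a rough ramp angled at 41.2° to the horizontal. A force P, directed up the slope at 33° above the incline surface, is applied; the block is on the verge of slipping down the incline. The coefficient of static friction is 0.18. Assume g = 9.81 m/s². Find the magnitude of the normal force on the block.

N ≈ 685 N

On the verge of sliding down the incline, friction equals μN and acts up the slope.
Perpendicular: N + P sin 33° = W cos 41.2° = 1402 N.
Along incline: P cos 33° + μN = W sin 41.2° with W sin 41.2° = 1228 N.
Solving the pair for P and N: P = 1317 N, N = 685.2 N (and f = μN = 123.3 N).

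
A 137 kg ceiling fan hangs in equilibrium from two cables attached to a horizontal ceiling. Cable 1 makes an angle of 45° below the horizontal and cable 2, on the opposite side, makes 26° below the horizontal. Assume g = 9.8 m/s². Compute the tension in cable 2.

T_2 ≈ 1000 N

Weight W = 137 × 9.8 = 1343 N acts straight down.
Horizontal: T_1 cos 45° = T_2 cos 26°  →  T_1 = 1.271 T_2.
Vertical: T_1 sin 45° + T_2 sin 26° = 1343.
Substituting the horizontal relation into the vertical equation gives 1.337 T_2 = 1343, so T_2 = 1004 N.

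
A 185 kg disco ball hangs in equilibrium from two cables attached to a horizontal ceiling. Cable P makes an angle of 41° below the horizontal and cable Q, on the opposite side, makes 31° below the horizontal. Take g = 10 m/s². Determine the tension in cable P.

T_P ≈ 1670 N

Weight W = 185 × 10 = 1850 N acts straight down.
Horizontal: T_P cos 41° = T_Q cos 31°  →  T_Q = 0.8805 T_P.
Vertical: T_P sin 41° + T_Q sin 31° = 1850.
Substituting the horizontal relation into the vertical equation gives 1.11 T_P = 1850, so T_P = 1667 N.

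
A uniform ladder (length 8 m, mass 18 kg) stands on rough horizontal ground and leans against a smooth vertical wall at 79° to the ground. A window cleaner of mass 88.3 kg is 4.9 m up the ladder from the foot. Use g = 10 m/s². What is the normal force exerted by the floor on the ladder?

N_floor ≈ 1060 N

ΣF_y = 0: N_floor = 18×10 + 88.3×10 = 1063 N.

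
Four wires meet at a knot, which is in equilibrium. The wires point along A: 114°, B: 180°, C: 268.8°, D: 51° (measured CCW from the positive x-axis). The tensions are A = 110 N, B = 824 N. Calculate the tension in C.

T_C ≈ 1200 N

Resolve: ΣF_x = 110 cos 114° + 824 cos 180° + T_C cos 268.8° + T_D cos 51° = 0.
        ΣF_y = 110 sin 114° + 824 sin 180° + T_C sin 268.8° + T_D sin 51° = 0.
The known terms sum to (-868.7, 100.5) N, so -0.0209 T_C + 0.6293 T_D = 868.7 and -0.9998 T_C + 0.7771 T_D = -100.5.
Solving simultaneously: T_C = 1205 N, T_D = 1421 N.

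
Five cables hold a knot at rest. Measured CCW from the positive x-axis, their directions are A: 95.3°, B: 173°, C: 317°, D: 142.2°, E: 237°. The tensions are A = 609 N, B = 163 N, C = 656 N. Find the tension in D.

T_D ≈ 123 N

Resolve: ΣF_x = 609 cos 95.3° + 163 cos 173° + 656 cos 317° + T_D cos 142.2° + T_E cos 237° = 0.
        ΣF_y = 609 sin 95.3° + 163 sin 173° + 656 sin 317° + T_D sin 142.2° + T_E sin 237° = 0.
The known terms sum to (261.7, 178.9) N, so -0.7902 T_D − 0.5446 T_E = -261.7 and 0.6129 T_D − 0.8387 T_E = -178.9.
Solving simultaneously: T_D = 122.5 N, T_E = 302.8 N.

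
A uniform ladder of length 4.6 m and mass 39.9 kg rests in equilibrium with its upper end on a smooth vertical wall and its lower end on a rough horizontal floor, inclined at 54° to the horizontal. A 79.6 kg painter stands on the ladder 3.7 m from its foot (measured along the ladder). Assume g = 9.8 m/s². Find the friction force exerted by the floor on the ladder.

f ≈ 598 N

Torques about the foot: N_wall · 4.6 sin 54° = 39.9×9.8×2.3 cos 54° + 79.6×9.8×3.7 cos 54° → N_wall = 597.92 N.
ΣF_x = 0: f_floor = N_wall = 597.92 N.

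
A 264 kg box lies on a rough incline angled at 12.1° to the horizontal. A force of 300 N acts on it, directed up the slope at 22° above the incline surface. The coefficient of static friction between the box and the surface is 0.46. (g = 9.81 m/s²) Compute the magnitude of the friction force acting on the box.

Axes along / perpendicular to the incline. W sin 12.1° = 542.9 N down-slope; W cos 12.1° = 2532 N into the surface.
Perpendicular: N = W cos 12.1° − P sin 22° = 2532 − 112.4 = 2420 N.
Along incline: P cos 22° + f = W sin 12.1° (friction acts up-slope) → f = 542.9 − 278.2 = 264.7 N.
|f| = 264.7 N ≤ μN = 1113 N, so the box is indeed static.

f ≈ 265 N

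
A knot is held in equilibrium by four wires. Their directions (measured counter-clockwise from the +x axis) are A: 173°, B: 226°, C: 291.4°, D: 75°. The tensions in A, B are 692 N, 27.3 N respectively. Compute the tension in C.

Resolve: ΣF_x = 692 cos 173° + 27.3 cos 226° + T_C cos 291.4° + T_D cos 75° = 0.
        ΣF_y = 692 sin 173° + 27.3 sin 226° + T_C sin 291.4° + T_D sin 75° = 0.
The known terms sum to (-705.8, 64.7) N, so 0.3649 T_C + 0.2588 T_D = 705.8 and -0.9311 T_C + 0.9659 T_D = -64.7.
Solving simultaneously: T_C = 1177 N, T_D = 1068 N.

T_C ≈ 1180 N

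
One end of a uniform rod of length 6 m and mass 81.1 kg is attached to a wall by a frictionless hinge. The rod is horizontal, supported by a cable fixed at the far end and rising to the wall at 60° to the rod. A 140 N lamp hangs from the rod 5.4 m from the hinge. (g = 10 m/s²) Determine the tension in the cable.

T ≈ 614 N

Take torques about the hinge: T sin 60° · 6 = 81.1×10×3 + 140×5.4 = 3189 N·m.
So T = 3189 / (0.8660 × 6) = 613.72 N.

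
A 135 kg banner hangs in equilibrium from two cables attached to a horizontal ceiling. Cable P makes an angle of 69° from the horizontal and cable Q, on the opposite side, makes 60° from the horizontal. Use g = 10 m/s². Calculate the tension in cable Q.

Weight W = 135 × 10 = 1350 N acts straight down.
Horizontal: T_P cos 69° = T_Q cos 60°  →  T_P = 1.395 T_Q.
Vertical: T_P sin 69° + T_Q sin 60° = 1350.
Substituting the horizontal relation into the vertical equation gives 2.169 T_Q = 1350, so T_Q = 622.5 N.

T_Q ≈ 623 N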